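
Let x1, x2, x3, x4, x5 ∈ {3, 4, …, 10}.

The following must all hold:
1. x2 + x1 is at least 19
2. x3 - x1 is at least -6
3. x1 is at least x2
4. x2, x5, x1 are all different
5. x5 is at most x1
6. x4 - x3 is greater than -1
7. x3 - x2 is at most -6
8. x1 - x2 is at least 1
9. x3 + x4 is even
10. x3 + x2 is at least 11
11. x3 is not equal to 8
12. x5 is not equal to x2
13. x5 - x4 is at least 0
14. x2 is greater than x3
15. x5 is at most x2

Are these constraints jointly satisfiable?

Constraints 2, 7, and 8 give x1 − x2 ≥ 1, x2 − x3 ≥ 6, x3 − x1 ≥ -6.
Adding all 3 inequalities: the left sides telescope to 0, and the right sides sum to 1 + 6 + (-6) = 1. So 0 ≥ 1, which is false.

Unsatisfiable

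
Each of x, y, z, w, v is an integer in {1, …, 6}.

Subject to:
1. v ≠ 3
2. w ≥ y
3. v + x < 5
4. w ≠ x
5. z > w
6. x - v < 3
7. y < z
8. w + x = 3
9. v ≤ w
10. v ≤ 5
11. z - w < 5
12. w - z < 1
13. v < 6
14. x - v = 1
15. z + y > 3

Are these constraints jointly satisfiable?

Satisfiable

The assignment x = 2, y = 1, z = 3, w = 1, v = 1 works:
  constraint 3 holds since v + x = 3.
  constraint 6 holds since x - v = 1.
The rest check out directly.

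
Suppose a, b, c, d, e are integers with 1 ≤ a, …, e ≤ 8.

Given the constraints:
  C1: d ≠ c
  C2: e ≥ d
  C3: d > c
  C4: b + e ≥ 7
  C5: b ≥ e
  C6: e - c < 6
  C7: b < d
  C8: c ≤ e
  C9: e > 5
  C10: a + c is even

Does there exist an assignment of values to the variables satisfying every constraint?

Constraints 2, 5, and 7 give d ≤ e, e ≤ b, b < d. Chaining: d ≤ e ≤ b < d, which forces d < d — impossible.

Unsatisfiable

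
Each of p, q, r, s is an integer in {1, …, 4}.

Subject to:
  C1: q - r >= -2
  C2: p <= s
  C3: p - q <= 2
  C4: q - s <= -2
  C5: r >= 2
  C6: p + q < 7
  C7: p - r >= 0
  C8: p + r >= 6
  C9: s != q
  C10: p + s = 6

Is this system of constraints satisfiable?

Satisfiable

Take p = 3, q = 1, r = 3, s = 3. Then constraint 1: q - r = -2; constraint 3: p - q = 2; constraint 4: q - s = -2, and every other listed constraint is also met.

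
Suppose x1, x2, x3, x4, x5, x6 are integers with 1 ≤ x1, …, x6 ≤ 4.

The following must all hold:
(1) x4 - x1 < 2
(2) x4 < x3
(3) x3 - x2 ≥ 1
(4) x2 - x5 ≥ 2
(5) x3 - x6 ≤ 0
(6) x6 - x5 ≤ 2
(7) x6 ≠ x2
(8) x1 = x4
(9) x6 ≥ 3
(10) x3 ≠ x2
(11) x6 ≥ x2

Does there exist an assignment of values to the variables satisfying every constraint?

Unsatisfiable

Constraints 3, 4, 5, and 6 give x3 − x2 ≥ 1, x2 − x5 ≥ 2, x5 − x6 ≥ -2, x6 − x3 ≥ 0.
Adding all 4 inequalities: the left sides telescope to 0, and the right sides sum to 1 + 2 + (-2) + 0 = 1. So 0 ≥ 1, which is false.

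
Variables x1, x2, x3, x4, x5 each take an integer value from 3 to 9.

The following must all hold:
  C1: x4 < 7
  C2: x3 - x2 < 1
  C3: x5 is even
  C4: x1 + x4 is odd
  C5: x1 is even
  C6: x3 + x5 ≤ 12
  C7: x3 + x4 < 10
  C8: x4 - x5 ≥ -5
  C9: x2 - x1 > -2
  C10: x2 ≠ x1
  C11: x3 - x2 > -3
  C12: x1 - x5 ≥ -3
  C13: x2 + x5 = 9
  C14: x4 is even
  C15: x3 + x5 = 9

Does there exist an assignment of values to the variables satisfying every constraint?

Unsatisfiable

Constraint 5 makes x1 even and constraint 14 makes x4 even, so x1 + x4 must be even. Constraint 4 says x1 + x4 is odd — contradiction.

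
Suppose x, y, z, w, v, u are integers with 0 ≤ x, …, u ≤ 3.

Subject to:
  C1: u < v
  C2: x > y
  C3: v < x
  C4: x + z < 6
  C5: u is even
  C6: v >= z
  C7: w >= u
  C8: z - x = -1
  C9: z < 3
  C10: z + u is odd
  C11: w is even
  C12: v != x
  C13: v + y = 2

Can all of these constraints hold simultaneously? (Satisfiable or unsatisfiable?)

Take x = 2, y = 1, z = 1, w = 0, v = 1, u = 0. Then constraint 4: x + z = 3; constraint 8: z - x = -1; constraint 13: v + y = 2, and every other listed constraint is also met.

Satisfiable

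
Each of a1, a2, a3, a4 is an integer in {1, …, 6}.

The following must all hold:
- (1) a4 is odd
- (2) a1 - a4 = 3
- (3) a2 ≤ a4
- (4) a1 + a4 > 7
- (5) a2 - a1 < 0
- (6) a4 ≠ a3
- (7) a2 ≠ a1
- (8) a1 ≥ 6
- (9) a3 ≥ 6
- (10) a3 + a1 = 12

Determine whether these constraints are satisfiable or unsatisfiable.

Setting (a1, a2, a3, a4) = (6, 3, 6, 3) satisfies everything: constraint 2: a1 - a4 = 3; constraint 4: a1 + a4 = 9, and the others follow.

Satisfiable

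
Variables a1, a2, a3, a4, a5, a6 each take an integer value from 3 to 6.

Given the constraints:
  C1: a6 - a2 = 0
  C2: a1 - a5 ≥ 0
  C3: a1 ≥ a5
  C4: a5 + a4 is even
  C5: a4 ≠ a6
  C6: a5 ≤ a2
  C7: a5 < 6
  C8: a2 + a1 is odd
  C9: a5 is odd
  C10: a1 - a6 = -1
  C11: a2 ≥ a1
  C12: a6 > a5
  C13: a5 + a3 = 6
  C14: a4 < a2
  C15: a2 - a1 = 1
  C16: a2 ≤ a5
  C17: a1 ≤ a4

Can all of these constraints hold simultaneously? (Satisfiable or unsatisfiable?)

Unsatisfiable

Constraints 2, 14, 16, and 17 give a4 < a2, a2 ≤ a5, a5 ≤ a1, a1 ≤ a4. Chaining: a4 < a2 ≤ a5 ≤ a1 ≤ a4, which forces a4 < a4 — impossible.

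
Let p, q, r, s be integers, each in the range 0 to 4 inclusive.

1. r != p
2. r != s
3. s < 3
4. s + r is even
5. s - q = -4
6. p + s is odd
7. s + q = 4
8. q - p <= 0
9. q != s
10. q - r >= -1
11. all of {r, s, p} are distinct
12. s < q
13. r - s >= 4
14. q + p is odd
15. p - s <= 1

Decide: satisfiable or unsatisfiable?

Unsatisfiable

Constraints 8, 10, 13, and 15 give s − p ≥ -1, p − q ≥ 0, q − r ≥ -1, r − s ≥ 4.
Adding all 4 inequalities: the left sides telescope to 0, and the right sides sum to (-1) + 0 + (-1) + 4 = 2. So 0 ≥ 2, which is false.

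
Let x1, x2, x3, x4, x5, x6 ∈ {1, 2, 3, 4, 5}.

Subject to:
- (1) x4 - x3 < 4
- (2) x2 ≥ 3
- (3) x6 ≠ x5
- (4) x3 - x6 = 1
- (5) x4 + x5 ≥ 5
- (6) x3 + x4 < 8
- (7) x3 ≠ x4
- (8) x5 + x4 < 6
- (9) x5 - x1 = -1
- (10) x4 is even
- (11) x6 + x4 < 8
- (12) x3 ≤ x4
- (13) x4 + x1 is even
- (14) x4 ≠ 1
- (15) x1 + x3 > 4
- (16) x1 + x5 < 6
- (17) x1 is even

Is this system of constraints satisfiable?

Satisfiable

Take x1 = 2, x2 = 3, x3 = 3, x4 = 4, x5 = 1, x6 = 2. Then constraint 1: x4 - x3 = 1; constraint 4: x3 - x6 = 1; constraint 5: x4 + x5 = 5, and every other listed constraint is also met.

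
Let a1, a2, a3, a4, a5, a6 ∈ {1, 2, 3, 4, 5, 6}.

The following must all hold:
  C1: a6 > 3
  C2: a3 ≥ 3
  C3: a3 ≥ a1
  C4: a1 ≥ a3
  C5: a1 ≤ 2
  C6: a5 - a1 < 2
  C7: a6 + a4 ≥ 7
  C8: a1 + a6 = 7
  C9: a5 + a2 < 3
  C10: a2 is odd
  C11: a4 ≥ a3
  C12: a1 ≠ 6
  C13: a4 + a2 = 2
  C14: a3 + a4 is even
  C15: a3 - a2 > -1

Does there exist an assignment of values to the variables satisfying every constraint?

From constraint 2: a3 ≥ 3. From constraints 4 and 5: a3 ≤ a1 and a1 ≤ 2, so a3 ≤ 2. But 2 < 3, so no value of a3 works.

Unsatisfiable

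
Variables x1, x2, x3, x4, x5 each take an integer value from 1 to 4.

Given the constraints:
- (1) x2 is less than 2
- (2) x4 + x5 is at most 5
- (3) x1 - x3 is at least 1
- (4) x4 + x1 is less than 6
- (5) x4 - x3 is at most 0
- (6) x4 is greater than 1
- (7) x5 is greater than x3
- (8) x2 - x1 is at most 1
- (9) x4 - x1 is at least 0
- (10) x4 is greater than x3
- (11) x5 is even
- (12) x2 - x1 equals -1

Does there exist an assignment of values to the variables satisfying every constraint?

Unsatisfiable

Constraints 3, 5, and 9 give x1 − x3 ≥ 1, x3 − x4 ≥ 0, x4 − x1 ≥ 0.
Adding all 3 inequalities: the left sides telescope to 0, and the right sides sum to 1 + 0 + 0 = 1. So 0 ≥ 1, which is false.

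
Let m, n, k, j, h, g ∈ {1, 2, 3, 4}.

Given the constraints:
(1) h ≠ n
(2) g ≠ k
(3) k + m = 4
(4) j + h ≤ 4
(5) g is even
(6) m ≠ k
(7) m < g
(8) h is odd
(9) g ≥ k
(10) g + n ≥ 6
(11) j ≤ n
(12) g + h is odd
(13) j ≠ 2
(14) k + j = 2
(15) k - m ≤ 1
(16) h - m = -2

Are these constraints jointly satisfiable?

Setting (m, n, k, j, h, g) = (3, 4, 1, 1, 1, 4) satisfies everything: constraint 3: k + m = 4; constraint 4: j + h = 2, and the others follow.

Satisfiable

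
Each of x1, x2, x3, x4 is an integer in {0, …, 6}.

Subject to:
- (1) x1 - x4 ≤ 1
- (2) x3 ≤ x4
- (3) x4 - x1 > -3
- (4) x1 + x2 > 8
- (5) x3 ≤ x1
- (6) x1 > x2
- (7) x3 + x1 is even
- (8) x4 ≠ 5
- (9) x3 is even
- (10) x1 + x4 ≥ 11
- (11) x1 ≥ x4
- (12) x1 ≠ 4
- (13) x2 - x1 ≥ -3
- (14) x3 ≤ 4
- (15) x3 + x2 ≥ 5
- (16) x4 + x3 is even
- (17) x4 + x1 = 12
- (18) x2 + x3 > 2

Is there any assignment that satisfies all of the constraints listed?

Satisfiable

Take x1 = 6, x2 = 5, x3 = 0, x4 = 6. Then constraint 1: x1 - x4 = 0; constraint 3: x4 - x1 = 0, and every other listed constraint is also met.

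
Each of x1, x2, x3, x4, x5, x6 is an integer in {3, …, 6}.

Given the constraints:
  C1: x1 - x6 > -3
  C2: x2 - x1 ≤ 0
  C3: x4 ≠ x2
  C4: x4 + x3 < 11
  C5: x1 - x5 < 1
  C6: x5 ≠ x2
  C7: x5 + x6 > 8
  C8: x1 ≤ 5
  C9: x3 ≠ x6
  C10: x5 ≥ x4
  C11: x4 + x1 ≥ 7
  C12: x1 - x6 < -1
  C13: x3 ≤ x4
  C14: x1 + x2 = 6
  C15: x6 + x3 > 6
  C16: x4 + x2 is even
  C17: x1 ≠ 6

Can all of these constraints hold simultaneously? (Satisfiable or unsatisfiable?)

Try x1 = 3, x2 = 3, x3 = 4, x4 = 5, x5 = 5, x6 = 5.
Check constraint 1: x1 - x6 = -2; constraint 2: x2 - x1 = 0; constraint 4: x4 + x3 = 9. The remaining constraints are straightforward to verify.

Satisfiable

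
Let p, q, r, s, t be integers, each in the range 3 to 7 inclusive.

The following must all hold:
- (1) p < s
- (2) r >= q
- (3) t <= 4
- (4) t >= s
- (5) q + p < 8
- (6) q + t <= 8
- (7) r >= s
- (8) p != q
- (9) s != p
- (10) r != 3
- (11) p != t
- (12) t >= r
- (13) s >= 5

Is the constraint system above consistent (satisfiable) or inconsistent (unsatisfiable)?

From constraints 7 and 13: r ≥ s and s ≥ 5, so r ≥ 5. From constraints 3 and 12: r ≤ t and t ≤ 4, so r ≤ 4. But 4 < 5, so no value of r works.

Unsatisfiable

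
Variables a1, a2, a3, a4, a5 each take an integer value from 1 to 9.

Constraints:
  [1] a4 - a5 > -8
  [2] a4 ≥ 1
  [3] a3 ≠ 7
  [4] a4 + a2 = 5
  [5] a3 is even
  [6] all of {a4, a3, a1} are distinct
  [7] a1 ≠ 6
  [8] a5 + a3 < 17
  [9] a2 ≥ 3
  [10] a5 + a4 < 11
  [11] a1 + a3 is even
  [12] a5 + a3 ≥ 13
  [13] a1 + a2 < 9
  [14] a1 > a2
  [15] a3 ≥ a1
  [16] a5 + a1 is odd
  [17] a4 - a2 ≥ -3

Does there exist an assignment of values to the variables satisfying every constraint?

One satisfying assignment is a1 = 4, a2 = 3, a3 = 8, a4 = 2, a5 = 7.
For the less obvious constraints — constraint 1: a4 - a5 = -5; constraint 4: a4 + a2 = 5 — and the others hold by inspection.

Satisfiable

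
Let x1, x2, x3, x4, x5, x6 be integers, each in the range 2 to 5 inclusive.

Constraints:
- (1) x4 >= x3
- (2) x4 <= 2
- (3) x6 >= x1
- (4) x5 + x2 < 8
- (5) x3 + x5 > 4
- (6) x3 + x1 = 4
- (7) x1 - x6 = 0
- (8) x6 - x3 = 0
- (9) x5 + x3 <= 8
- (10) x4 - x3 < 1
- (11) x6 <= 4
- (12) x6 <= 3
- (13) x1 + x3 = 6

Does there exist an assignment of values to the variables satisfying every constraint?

From constraints 3 and 12: x1 ≤ x6 ≤ 3. From constraints 1 and 2: x3 ≤ x4 ≤ 2. Hence x1 + x3 ≤ 5. But constraint 13 requires x1 + x3 = 6, and 6 > 5. Contradiction.

Unsatisfiable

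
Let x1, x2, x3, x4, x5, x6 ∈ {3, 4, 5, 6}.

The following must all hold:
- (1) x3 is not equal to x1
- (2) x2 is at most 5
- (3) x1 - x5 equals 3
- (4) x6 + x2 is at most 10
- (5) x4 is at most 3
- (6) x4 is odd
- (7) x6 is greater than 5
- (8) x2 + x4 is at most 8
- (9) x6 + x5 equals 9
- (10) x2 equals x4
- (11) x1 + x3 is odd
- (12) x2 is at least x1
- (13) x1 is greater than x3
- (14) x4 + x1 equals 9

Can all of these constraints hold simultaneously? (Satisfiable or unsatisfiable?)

From constraint 5: x4 ≤ 3. From constraints 2 and 12: x1 ≤ x2 ≤ 5. Hence x4 + x1 ≤ 8. But constraint 14 requires x4 + x1 = 9, and 9 > 8. Contradiction.

Unsatisfiable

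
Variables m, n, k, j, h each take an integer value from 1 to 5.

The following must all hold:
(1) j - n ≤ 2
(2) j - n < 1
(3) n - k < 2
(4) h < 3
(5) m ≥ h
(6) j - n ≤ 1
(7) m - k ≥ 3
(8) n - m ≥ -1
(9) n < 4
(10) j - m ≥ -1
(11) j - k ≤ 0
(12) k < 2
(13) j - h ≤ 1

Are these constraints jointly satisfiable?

Constraints 7, 10, and 11 give j − m ≥ -1, m − k ≥ 3, k − j ≥ 0.
Adding all 3 inequalities: the left sides telescope to 0, and the right sides sum to (-1) + 3 + 0 = 2. So 0 ≥ 2, which is false.

Unsatisfiable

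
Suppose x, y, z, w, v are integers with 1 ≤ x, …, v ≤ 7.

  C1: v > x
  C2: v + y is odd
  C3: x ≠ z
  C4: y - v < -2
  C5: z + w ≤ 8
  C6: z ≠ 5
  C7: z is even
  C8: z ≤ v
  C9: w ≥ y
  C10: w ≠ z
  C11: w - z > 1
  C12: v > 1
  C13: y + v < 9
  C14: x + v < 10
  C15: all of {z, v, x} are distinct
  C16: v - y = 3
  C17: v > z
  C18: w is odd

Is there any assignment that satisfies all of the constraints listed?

The assignment x = 4, y = 2, z = 2, w = 5, v = 5 works:
  constraint 4 holds since y - v = -3.
  constraint 5 holds since z + w = 7.
  constraint 11 holds since w - z = 3.
The rest check out directly.

Satisfiable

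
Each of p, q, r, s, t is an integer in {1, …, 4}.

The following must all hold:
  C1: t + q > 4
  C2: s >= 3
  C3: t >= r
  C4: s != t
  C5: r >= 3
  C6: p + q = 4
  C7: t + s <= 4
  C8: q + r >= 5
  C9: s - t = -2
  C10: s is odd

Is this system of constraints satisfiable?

Unsatisfiable

From constraints 3 and 5: t ≥ r ≥ 3. From constraint 2: s ≥ 3. Hence t + s ≥ 6. But constraint 7 requires t + s ≤ 4, and 4 < 6. Contradiction.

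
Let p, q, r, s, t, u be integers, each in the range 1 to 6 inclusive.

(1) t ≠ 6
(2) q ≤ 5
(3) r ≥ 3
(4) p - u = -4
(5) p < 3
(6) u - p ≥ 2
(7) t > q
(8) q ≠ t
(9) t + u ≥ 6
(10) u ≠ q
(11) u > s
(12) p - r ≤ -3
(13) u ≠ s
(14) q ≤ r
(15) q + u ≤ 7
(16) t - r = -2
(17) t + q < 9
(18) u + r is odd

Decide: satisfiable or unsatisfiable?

The assignment p = 1, q = 2, r = 6, s = 4, t = 4, u = 5 works:
  constraint 4 holds since p - u = -4.
  constraint 6 holds since u - p = 4.
The rest check out directly.

Satisfiable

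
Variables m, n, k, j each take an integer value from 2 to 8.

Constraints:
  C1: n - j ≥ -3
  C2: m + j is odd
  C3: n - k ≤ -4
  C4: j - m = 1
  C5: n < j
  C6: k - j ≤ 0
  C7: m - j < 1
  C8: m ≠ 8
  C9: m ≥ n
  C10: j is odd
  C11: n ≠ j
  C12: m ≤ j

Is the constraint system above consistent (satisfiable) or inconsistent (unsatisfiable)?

Constraints 1, 3, and 6 give j − k ≥ 0, k − n ≥ 4, n − j ≥ -3.
Adding all 3 inequalities: the left sides telescope to 0, and the right sides sum to 0 + 4 + (-3) = 1. So 0 ≥ 1, which is false.

Unsatisfiable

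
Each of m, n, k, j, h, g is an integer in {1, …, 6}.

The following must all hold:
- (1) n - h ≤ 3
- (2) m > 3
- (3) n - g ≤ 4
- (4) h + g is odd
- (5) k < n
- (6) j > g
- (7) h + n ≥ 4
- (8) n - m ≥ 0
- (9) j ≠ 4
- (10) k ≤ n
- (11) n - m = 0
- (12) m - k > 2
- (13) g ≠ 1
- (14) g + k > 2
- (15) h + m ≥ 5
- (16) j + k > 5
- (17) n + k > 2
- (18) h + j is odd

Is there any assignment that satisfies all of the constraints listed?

Satisfiable

Try m = 4, n = 4, k = 1, j = 6, h = 1, g = 2.
Check constraint 1: n - h = 3; constraint 3: n - g = 2; constraint 7: h + n = 5. The remaining constraints are straightforward to verify.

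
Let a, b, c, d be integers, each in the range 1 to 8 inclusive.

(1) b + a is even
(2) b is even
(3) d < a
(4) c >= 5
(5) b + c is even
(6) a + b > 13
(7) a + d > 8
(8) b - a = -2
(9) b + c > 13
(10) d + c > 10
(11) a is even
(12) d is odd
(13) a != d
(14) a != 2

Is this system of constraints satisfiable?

Satisfiable

Try a = 8, b = 6, c = 8, d = 3.
Check constraint 6: a + b = 14; constraint 7: a + d = 11. The remaining constraints are straightforward to verify.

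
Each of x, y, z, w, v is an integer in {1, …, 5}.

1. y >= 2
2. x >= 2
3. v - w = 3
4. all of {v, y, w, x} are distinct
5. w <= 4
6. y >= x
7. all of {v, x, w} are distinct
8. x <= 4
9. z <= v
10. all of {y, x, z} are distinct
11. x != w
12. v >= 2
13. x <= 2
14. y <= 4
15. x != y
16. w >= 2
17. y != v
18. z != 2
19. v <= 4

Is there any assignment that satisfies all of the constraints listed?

Unsatisfiable

Constraints 1, 2, 5, 8, 12, 14, 16, and 19 confine each of v, y, w, x to the 3 values {2, …, 4}.
Constraint 4 requires all 4 of them to be distinct, but only 3 values are available — impossible by the pigeonhole principle.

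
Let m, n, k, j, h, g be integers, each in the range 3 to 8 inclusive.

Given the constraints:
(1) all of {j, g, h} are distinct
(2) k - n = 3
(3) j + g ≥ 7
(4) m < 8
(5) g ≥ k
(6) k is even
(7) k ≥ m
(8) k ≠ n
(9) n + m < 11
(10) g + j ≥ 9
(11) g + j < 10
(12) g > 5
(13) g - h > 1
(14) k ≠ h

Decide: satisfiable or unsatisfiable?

Satisfiable

Setting (m, n, k, j, h, g) = (6, 3, 6, 3, 4, 6) satisfies everything: constraint 2: k - n = 3; constraint 3: j + g = 9; constraint 9: n + m = 9, and the others follow.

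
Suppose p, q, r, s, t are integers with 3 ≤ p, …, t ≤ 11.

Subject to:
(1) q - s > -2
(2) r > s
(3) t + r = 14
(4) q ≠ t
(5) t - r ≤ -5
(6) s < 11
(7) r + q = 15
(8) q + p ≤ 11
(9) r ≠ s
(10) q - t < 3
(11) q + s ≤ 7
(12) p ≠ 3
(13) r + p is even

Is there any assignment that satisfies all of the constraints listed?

Satisfiable

The assignment p = 5, q = 4, r = 11, s = 3, t = 3 works:
  constraint 1 holds since q - s = 1.
  constraint 3 holds since t + r = 14.
The rest check out directly.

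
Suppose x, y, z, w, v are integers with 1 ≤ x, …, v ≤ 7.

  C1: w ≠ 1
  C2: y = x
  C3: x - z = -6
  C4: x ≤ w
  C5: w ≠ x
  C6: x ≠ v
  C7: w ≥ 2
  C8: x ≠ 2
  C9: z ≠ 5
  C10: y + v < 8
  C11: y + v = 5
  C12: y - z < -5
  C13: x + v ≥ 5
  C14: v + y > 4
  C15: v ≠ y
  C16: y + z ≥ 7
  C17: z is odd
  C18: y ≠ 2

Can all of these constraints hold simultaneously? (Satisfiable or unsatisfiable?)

Satisfiable

Try x = 1, y = 1, z = 7, w = 6, v = 4.
Check constraint 3: x - z = -6; constraint 10: y + v = 5. The remaining constraints are straightforward to verify.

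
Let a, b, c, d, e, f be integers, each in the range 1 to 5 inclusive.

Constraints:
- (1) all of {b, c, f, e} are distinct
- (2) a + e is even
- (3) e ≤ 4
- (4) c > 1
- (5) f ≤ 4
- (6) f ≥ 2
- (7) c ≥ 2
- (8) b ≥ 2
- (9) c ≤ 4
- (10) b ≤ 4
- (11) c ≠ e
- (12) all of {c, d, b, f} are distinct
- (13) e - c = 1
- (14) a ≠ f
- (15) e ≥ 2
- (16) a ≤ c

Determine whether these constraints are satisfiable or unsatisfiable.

Constraints 3, 5, 6, 7, 8, 9, 10, and 15 confine each of b, c, f, e to the 3 values {2, …, 4}.
Constraint 1 requires all 4 of them to be distinct, but only 3 values are available — impossible by the pigeonhole principle.

Unsatisfiable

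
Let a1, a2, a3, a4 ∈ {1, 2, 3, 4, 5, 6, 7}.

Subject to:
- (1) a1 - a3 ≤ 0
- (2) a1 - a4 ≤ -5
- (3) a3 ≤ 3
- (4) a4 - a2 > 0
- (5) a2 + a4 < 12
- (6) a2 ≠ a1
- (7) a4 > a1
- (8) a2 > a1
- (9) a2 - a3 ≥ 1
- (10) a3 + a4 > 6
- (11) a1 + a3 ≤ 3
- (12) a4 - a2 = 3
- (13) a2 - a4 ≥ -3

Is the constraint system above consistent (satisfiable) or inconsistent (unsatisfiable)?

Setting (a1, a2, a3, a4) = (1, 4, 2, 7) satisfies everything: constraint 1: a1 - a3 = -1; constraint 2: a1 - a4 = -6, and the others follow.

Satisfiable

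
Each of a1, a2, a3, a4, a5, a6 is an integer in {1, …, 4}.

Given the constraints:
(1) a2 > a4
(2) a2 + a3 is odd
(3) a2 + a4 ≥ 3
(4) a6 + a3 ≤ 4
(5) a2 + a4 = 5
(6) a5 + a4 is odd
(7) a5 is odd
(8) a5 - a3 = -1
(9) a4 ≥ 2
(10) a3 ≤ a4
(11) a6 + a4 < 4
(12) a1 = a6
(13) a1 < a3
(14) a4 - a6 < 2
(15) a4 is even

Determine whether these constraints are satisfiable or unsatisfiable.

Satisfiable

Setting (a1, a2, a3, a4, a5, a6) = (1, 3, 2, 2, 1, 1) satisfies everything: constraint 3: a2 + a4 = 5; constraint 4: a6 + a3 = 3; constraint 5: a2 + a4 = 5, and the others follow.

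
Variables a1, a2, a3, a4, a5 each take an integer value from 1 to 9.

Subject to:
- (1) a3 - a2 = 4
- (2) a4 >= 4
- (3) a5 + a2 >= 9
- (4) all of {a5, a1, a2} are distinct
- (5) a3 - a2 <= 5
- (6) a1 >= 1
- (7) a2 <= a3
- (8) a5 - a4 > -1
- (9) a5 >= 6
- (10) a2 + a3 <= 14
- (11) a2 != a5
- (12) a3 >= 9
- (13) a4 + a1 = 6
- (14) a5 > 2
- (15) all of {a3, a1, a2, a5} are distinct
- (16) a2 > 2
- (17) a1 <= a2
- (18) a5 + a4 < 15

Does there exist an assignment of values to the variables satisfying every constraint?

Satisfiable

Setting (a1, a2, a3, a4, a5) = (1, 5, 9, 5, 7) satisfies everything: constraint 1: a3 - a2 = 4; constraint 3: a5 + a2 = 12, and the others follow.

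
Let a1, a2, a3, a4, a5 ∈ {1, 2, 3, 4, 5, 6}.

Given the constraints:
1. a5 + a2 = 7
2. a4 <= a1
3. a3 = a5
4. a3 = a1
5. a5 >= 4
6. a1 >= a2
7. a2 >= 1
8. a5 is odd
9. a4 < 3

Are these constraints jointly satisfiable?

One satisfying assignment is a1 = 5, a2 = 2, a3 = 5, a4 = 2, a5 = 5.
For the less obvious constraints — constraint 1: a5 + a2 = 7; constraint 2: a4 = 2, a1 = 5; constraint 8: a5 = 5 is odd — and the others hold by inspection.

Satisfiable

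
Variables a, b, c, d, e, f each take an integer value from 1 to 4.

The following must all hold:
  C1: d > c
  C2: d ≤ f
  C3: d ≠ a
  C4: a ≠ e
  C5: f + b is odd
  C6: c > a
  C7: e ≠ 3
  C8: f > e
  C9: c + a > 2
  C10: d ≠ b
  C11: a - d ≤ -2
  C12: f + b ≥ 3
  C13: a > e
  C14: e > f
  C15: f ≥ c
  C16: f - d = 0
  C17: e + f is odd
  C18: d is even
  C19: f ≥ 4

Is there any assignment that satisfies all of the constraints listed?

Unsatisfiable

Constraints 1, 2, 6, 13, and 14 give f < e, e < a, a < c, c < d, d ≤ f. Chaining: f < e < a < c < d ≤ f, which forces f < f — impossible.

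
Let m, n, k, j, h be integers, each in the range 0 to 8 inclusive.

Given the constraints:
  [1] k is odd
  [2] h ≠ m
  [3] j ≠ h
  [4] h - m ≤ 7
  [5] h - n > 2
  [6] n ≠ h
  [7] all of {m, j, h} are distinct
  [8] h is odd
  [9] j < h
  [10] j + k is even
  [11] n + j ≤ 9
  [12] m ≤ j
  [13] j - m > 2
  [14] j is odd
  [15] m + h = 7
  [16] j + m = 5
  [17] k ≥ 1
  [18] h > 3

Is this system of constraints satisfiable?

Try m = 0, n = 2, k = 3, j = 5, h = 7.
Check constraint 4: h - m = 7; constraint 5: h - n = 5. The remaining constraints are straightforward to verify.

Satisfiable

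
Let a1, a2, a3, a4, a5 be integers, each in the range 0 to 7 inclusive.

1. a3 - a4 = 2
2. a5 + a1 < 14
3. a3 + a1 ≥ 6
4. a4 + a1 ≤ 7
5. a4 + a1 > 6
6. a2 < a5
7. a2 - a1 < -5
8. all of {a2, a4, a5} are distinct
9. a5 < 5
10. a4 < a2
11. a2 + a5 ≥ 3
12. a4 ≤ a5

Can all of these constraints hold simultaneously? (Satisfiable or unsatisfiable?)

Satisfiable

The assignment a1 = 7, a2 = 1, a3 = 2, a4 = 0, a5 = 4 works:
  constraint 1 holds since a3 - a4 = 2.
  constraint 2 holds since a5 + a1 = 11.
The rest check out directly.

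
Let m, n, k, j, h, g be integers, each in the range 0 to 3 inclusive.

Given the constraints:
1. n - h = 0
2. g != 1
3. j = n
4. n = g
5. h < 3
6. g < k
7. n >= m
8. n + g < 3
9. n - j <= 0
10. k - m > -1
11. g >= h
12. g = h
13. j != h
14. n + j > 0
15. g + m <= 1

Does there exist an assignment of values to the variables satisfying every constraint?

From constraints 3, 4, and 12, j = n = g = h, so j = h. But constraint 13 says j ≠ h. Contradiction.

Unsatisfiable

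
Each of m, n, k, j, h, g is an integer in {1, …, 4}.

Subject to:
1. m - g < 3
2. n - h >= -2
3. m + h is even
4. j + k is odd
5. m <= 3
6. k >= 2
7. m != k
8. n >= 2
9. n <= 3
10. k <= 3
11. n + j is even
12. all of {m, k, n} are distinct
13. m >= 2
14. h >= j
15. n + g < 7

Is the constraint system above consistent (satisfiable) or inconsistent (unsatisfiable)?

Unsatisfiable

Constraints 5, 6, 8, 9, 10, and 13 confine each of m, k, n to the 2 values {2, 3}.
Constraint 12 requires all 3 of them to be distinct, but only 2 values are available — impossible by the pigeonhole principle.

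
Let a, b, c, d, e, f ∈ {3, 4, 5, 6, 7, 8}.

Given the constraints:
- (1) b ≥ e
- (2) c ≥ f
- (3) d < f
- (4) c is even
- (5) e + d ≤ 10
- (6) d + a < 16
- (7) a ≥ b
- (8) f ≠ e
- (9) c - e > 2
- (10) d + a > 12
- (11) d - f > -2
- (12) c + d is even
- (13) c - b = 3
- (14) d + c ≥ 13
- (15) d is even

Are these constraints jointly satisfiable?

Satisfiable

Take a = 8, b = 5, c = 8, d = 6, e = 3, f = 7. Then constraint 5: e + d = 9; constraint 6: d + a = 14, and every other listed constraint is also met.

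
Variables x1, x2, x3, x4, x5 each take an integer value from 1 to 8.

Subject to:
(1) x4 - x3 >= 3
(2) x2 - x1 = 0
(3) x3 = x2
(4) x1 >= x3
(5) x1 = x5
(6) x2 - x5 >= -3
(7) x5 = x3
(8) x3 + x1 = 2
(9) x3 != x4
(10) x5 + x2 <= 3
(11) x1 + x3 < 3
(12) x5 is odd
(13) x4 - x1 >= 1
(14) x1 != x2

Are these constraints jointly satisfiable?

From constraints 3, 5, and 7, x1 = x5 = x3 = x2, so x1 = x2. But constraint 14 says x1 ≠ x2. Contradiction.

Unsatisfiable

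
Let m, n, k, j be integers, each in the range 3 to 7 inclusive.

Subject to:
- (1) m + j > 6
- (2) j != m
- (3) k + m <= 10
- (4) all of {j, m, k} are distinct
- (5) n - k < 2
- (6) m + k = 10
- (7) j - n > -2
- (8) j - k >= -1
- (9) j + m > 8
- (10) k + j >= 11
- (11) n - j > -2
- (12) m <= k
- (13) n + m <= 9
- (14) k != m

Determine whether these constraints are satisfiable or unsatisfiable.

Try m = 4, n = 5, k = 6, j = 5.
Check constraint 1: m + j = 9; constraint 3: k + m = 10. The remaining constraints are straightforward to verify.

Satisfiable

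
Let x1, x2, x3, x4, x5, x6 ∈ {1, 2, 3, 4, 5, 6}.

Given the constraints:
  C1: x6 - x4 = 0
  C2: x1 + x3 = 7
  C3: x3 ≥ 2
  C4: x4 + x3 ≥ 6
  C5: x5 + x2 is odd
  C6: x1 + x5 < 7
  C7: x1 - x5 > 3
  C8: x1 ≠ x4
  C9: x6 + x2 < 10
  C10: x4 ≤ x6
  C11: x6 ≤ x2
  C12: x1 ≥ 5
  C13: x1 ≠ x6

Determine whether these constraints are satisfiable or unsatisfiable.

The assignment x1 = 5, x2 = 4, x3 = 2, x4 = 4, x5 = 1, x6 = 4 works:
  constraint 1 holds since x6 - x4 = 0.
  constraint 2 holds since x1 + x3 = 7.
The rest check out directly.

Satisfiable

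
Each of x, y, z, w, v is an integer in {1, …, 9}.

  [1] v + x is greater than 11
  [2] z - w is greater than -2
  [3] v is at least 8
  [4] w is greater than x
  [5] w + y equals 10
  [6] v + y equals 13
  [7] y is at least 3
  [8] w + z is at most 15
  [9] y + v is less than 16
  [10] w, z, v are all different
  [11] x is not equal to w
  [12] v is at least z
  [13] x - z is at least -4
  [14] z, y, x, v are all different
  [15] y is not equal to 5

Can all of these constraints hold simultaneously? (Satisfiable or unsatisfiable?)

Take x = 5, y = 4, z = 7, w = 6, v = 9. Then constraint 1: v + x = 14; constraint 2: z - w = 1; constraint 5: w + y = 10, and every other listed constraint is also met.

Satisfiable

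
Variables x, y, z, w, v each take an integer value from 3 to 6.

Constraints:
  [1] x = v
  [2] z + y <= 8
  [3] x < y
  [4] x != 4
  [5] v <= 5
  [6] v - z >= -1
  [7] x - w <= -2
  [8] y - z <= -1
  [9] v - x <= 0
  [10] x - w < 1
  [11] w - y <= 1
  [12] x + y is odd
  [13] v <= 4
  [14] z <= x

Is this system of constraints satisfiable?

Unsatisfiable

Constraints 6, 7, 8, 9, and 11 give z − y ≥ 1, y − w ≥ -1, w − x ≥ 2, x − v ≥ 0, v − z ≥ -1.
Adding all 5 inequalities: the left sides telescope to 0, and the right sides sum to 1 + (-1) + 2 + 0 + (-1) = 1. So 0 ≥ 1, which is false.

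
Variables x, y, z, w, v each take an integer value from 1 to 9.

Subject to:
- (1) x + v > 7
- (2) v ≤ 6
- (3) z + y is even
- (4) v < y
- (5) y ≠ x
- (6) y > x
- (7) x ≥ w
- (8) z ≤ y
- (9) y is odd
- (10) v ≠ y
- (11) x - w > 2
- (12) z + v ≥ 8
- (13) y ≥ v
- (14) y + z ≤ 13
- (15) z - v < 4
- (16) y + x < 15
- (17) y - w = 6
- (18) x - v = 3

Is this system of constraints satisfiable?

Satisfiable

Setting (x, y, z, w, v) = (6, 7, 5, 1, 3) satisfies everything: constraint 1: x + v = 9; constraint 11: x - w = 5; constraint 12: z + v = 8, and the others follow.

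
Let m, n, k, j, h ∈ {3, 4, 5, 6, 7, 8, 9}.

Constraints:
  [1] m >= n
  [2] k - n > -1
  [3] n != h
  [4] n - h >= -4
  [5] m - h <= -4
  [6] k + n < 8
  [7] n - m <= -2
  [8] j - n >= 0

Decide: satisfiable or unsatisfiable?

Unsatisfiable

Constraints 4, 5, and 7 give h − m ≥ 4, m − n ≥ 2, n − h ≥ -4.
Adding all 3 inequalities: the left sides telescope to 0, and the right sides sum to 4 + 2 + (-4) = 2. So 0 ≥ 2, which is false.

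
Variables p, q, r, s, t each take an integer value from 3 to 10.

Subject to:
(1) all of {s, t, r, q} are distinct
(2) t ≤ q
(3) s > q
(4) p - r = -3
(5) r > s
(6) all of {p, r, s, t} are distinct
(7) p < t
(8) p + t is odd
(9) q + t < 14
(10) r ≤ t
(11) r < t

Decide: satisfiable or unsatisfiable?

Unsatisfiable

Constraints 2, 3, 5, and 11 give q < s, s < r, r < t, t ≤ q. Chaining: q < s < r < t ≤ q, which forces q < q — impossible.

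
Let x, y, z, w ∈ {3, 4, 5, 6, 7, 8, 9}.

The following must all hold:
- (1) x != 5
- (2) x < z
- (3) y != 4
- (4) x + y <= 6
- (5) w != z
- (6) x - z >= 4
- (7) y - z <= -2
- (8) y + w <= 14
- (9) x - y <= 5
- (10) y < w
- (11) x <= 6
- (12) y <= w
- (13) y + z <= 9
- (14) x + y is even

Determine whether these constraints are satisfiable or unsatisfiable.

Unsatisfiable

Constraints 6, 7, and 9 give x − z ≥ 4, z − y ≥ 2, y − x ≥ -5.
Adding all 3 inequalities: the left sides telescope to 0, and the right sides sum to 4 + 2 + (-5) = 1. So 0 ≥ 1, which is false.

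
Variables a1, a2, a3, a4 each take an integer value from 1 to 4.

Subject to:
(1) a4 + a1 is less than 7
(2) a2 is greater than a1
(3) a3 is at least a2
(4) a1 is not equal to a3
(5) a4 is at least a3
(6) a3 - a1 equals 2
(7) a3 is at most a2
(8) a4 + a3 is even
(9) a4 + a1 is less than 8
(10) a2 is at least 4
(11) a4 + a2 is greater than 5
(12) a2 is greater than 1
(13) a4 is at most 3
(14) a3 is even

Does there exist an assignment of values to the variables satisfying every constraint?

Unsatisfiable

From constraints 3 and 10: a3 ≥ a2 and a2 ≥ 4, so a3 ≥ 4. From constraints 5 and 13: a3 ≤ a4 and a4 ≤ 3, so a3 ≤ 3. But 3 < 4, so no value of a3 works.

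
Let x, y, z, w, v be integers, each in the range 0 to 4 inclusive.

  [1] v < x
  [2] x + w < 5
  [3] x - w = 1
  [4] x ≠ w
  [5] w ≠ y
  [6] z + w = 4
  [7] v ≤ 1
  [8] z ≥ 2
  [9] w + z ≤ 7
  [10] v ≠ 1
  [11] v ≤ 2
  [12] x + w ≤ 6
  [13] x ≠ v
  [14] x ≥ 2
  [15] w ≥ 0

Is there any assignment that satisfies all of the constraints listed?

Satisfiable

One satisfying assignment is x = 2, y = 2, z = 3, w = 1, v = 0.
For the less obvious constraints — constraint 2: x + w = 3; constraint 3: x - w = 1 — and the others hold by inspection.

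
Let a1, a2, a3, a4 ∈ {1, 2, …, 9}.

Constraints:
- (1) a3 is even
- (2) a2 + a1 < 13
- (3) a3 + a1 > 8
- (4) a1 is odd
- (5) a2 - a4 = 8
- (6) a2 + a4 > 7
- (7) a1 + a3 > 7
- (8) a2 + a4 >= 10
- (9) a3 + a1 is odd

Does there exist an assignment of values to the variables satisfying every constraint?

Satisfiable

Take a1 = 1, a2 = 9, a3 = 8, a4 = 1. Then constraint 2: a2 + a1 = 10; constraint 3: a3 + a1 = 9, and every other listed constraint is also met.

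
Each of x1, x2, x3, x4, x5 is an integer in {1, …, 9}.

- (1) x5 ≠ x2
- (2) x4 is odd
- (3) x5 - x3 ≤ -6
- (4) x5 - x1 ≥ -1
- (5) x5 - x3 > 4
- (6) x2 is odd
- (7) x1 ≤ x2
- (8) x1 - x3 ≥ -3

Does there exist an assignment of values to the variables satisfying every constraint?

Unsatisfiable

Constraints 3, 4, and 8 give x5 − x1 ≥ -1, x1 − x3 ≥ -3, x3 − x5 ≥ 6.
Adding all 3 inequalities: the left sides telescope to 0, and the right sides sum to (-1) + (-3) + 6 = 2. So 0 ≥ 2, which is false.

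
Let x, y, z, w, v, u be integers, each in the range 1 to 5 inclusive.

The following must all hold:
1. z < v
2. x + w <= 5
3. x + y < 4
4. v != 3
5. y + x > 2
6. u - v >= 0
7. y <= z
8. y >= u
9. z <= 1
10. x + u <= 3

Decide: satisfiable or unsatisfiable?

Constraints 1, 6, 7, and 8 give v ≤ u, u ≤ y, y ≤ z, z < v. Chaining: v ≤ u ≤ y ≤ z < v, which forces v < v — impossible.

Unsatisfiable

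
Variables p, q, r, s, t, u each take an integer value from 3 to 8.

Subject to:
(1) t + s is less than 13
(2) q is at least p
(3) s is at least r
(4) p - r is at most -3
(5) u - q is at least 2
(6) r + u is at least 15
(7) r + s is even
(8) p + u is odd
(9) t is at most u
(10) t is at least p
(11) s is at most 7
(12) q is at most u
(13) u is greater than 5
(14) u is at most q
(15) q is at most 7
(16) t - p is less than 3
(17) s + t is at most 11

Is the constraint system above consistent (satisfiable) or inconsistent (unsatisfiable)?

From constraints 3 and 11: r ≤ s ≤ 7. From constraints 14 and 15: u ≤ q ≤ 7. Hence r + u ≤ 14. But constraint 6 requires r + u ≥ 15, and 15 > 14. Contradiction.

Unsatisfiable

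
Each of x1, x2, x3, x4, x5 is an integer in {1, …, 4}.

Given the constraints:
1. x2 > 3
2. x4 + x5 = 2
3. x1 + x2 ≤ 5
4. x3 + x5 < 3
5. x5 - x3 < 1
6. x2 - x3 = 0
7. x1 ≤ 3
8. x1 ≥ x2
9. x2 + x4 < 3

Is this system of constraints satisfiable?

From constraint 1: x2 ≥ 4. From constraints 7 and 8: x2 ≤ x1 and x1 ≤ 3, so x2 ≤ 3. But 3 < 4, so no value of x2 works.

Unsatisfiable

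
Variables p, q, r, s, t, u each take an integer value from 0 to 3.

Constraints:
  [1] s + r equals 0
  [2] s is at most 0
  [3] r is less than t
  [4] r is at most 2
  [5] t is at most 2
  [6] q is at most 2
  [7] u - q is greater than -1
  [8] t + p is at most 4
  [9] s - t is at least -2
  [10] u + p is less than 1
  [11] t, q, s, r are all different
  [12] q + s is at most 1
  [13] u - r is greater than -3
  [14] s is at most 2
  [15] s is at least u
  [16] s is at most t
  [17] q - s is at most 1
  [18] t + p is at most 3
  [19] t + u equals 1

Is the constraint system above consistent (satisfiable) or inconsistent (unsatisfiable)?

Constraints 4, 5, 6, and 14 confine each of t, q, s, r to the 3 values {0, …, 2} (the domain already gives each ≥ 0).
Constraint 11 requires all 4 of them to be distinct, but only 3 values are available — impossible by the pigeonhole principle.

Unsatisfiable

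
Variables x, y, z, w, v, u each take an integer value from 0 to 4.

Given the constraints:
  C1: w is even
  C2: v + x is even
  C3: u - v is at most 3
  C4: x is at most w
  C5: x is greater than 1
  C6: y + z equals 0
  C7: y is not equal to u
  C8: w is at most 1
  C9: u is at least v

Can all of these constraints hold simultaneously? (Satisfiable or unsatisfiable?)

Unsatisfiable

From constraint 5: x ≥ 2. From constraints 4 and 8: x ≤ w and w ≤ 1, so x ≤ 1. But 1 < 2, so no value of x works.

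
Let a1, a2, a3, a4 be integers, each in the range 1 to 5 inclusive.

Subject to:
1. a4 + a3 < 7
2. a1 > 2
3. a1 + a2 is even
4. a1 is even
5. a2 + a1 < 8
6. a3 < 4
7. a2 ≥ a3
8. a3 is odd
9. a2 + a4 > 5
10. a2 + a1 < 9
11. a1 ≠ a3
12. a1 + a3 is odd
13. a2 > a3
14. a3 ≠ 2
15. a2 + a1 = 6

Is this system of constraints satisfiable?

Satisfiable

Setting (a1, a2, a3, a4) = (4, 2, 1, 5) satisfies everything: constraint 1: a4 + a3 = 6; constraint 5: a2 + a1 = 6, and the others follow.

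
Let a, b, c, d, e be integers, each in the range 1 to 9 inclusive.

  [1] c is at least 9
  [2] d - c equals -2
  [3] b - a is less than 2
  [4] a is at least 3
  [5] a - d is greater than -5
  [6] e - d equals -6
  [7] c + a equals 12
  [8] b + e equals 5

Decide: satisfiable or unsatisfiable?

Satisfiable

Try a = 3, b = 4, c = 9, d = 7, e = 1.
Check constraint 2: d - c = -2; constraint 3: b - a = 1. The remaining constraints are straightforward to verify.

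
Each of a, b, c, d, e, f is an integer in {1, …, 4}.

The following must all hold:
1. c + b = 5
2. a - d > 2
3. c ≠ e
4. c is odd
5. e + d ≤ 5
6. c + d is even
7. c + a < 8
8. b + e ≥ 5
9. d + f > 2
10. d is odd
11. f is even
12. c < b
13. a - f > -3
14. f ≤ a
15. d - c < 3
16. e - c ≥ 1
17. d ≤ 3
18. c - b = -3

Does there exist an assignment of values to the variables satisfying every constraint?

Satisfiable

One satisfying assignment is a = 4, b = 4, c = 1, d = 1, e = 2, f = 4.
For the less obvious constraints — constraint 1: c + b = 5; constraint 2: a - d = 3 — and the others hold by inspection.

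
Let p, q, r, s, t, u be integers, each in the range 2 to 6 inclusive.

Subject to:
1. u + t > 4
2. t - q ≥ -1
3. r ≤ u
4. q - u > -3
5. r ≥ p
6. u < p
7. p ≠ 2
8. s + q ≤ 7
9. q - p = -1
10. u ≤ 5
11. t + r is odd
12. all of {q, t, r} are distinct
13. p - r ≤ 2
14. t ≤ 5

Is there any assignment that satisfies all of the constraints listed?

Unsatisfiable

Constraints 3, 5, and 6 give p ≤ r, r ≤ u, u < p. Chaining: p ≤ r ≤ u < p, which forces p < p — impossible.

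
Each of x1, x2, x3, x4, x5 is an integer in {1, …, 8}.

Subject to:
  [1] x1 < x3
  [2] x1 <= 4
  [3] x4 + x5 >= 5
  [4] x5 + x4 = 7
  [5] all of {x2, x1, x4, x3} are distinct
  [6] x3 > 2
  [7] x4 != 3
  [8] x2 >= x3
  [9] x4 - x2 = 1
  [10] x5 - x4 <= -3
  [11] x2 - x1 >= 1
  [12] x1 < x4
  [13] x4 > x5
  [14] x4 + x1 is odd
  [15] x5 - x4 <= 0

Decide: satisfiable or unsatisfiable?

Satisfiable

Try x1 = 2, x2 = 4, x3 = 3, x4 = 5, x5 = 2.
Check constraint 3: x4 + x5 = 7; constraint 4: x5 + x4 = 7. The remaining constraints are straightforward to verify.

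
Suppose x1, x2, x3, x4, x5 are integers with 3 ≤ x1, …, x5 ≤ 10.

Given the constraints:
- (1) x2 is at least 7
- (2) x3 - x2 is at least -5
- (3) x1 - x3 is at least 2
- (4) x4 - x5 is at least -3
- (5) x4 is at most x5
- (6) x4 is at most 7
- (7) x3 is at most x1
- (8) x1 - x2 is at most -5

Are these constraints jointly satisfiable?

Constraints 2, 3, and 8 give x2 − x1 ≥ 5, x1 − x3 ≥ 2, x3 − x2 ≥ -5.
Adding all 3 inequalities: the left sides telescope to 0, and the right sides sum to 5 + 2 + (-5) = 2. So 0 ≥ 2, which is false.

Unsatisfiable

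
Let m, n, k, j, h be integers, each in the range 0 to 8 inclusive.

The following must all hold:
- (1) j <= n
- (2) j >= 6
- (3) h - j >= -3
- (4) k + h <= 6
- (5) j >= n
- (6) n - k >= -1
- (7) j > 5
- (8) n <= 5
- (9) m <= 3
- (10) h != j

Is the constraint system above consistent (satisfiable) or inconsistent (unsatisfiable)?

From constraint 2: j ≥ 6. From constraints 1 and 8: j ≤ n and n ≤ 5, so j ≤ 5. But 5 < 6, so no value of j works.

Unsatisfiable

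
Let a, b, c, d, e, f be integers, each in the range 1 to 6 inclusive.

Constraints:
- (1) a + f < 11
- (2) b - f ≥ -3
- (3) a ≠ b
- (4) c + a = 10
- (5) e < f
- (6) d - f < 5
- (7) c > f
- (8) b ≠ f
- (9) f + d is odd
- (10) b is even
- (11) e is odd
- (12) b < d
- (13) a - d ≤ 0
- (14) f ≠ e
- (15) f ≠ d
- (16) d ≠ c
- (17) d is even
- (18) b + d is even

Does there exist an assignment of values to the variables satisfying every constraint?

Satisfiable

Take a = 5, b = 2, c = 5, d = 6, e = 1, f = 3. Then constraint 1: a + f = 8; constraint 2: b - f = -1; constraint 4: c + a = 10, and every other listed constraint is also met.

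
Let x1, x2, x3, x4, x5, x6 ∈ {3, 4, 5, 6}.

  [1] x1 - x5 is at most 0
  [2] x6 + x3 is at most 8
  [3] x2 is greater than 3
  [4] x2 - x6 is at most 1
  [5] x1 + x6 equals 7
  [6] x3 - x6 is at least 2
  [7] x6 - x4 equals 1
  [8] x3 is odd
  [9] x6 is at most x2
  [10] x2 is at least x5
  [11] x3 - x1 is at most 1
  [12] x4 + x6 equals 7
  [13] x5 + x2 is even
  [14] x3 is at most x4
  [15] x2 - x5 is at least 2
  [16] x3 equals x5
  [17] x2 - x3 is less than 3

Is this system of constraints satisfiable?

Constraints 1, 4, 6, 11, and 15 give x1 − x3 ≥ -1, x3 − x6 ≥ 2, x6 − x2 ≥ -1, x2 − x5 ≥ 2, x5 − x1 ≥ 0.
Adding all 5 inequalities: the left sides telescope to 0, and the right sides sum to (-1) + 2 + (-1) + 2 + 0 = 2. So 0 ≥ 2, which is false.

Unsatisfiable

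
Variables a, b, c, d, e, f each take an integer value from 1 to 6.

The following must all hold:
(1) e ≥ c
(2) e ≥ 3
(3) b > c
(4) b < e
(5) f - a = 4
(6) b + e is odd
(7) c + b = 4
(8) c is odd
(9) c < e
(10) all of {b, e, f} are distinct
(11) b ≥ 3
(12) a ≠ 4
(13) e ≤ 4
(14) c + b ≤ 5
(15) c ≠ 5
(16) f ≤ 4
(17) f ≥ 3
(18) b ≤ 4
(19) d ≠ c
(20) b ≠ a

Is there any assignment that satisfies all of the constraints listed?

Constraints 2, 11, 13, 16, 17, and 18 confine each of b, e, f to the 2 values {3, 4}.
Constraint 10 requires all 3 of them to be distinct, but only 2 values are available — impossible by the pigeonhole principle.

Unsatisfiable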